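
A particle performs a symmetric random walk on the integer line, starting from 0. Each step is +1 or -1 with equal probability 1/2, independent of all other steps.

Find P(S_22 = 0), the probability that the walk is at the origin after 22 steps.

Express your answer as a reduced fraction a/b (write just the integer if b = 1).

Answer: 88179/524288

Derivation:
To return to 0 after 22 steps: need exactly 11 steps of +1 and 11 of -1.
Favorable paths: C(22,11) = 705432
Total paths: 2^22 = 4194304
P = 705432/4194304 = 88179/524288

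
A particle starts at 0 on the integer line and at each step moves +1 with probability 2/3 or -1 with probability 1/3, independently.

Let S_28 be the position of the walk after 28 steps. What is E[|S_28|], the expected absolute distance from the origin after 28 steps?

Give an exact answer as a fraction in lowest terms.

Answer: 216578218395532/22876792454961

Derivation:
S_28 takes values m ≡ 0 (mod 2) with |m| ≤ 28; P(S_28=m) = C(28,(28+m)/2) · (2/3)^((28+m)/2) · (1/3)^((28-m)/2).
Distribution: P(S=-28)=1/22876792454961, P(S=-26)=56/22876792454961, P(S=-24)=56/847288609443, P(S=-22)=2912/2541865828329, P(S=-20)=36400/2541865828329, P(S=-18)=116480/847288609443, P(S=-16)=2679040/2541865828329, P(S=-14)=16839680/2541865828329, P(S=-12)=29469440/847288609443, P(S=-10)=1178777600/7625597484987, P(S=-8)=4479354880/7625597484987, P(S=-6)=1628856320/847288609443, P(S=-4)=13845278720/2541865828329, P(S=-2)=34080686080/2541865828329, P(S=0)=24343347200/847288609443, P(S=2)=136322744320/2541865828329, P(S=4)=221524459520/2541865828329, P(S=6)=104246804480/847288609443, P(S=8)=1146714849280/7625597484987, P(S=10)=1207068262400/7625597484987, P(S=12)=120706826240/847288609443, P(S=14)=275901317120/2541865828329, P(S=16)=175573565440/2541865828329, P(S=18)=30534533120/847288609443, P(S=20)=38168166400/2541865828329, P(S=22)=12213813248/2541865828329, P(S=24)=939524096/847288609443, P(S=26)=3758096384/22876792454961, P(S=28)=268435456/22876792454961
E[|S_28|] = Σ_m |m|·P(S_28=m) = 216578218395532/22876792454961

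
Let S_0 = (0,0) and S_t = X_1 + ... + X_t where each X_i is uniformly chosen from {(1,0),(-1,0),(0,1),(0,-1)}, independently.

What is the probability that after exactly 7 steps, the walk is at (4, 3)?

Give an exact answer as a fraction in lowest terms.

Answer: 35/16384

Derivation:
Let h be the number of horizontal steps (so 7-h are vertical). To end at (4,3) need (h+4)/2 right-steps and ((7-h)+3)/2 up-steps.
Sum over h with 4 ≤ h ≤ 4, h ≡ 0 (mod 2), 7-h ≡ 1 (mod 2):
h=4: C(7,4)·C(4,4)·C(3,3) = 35·1·1 = 35
Total favorable: 35
Total paths: 4^7 = 16384
P = 35/16384 = 35/16384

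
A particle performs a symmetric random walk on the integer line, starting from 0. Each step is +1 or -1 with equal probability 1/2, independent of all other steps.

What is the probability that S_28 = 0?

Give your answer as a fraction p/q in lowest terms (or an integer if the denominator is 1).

Answer: 5014575/33554432

Derivation:
To return to 0 after 28 steps: need exactly 14 steps of +1 and 14 of -1.
Favorable paths: C(28,14) = 40116600
Total paths: 2^28 = 268435456
P = 40116600/268435456 = 5014575/33554432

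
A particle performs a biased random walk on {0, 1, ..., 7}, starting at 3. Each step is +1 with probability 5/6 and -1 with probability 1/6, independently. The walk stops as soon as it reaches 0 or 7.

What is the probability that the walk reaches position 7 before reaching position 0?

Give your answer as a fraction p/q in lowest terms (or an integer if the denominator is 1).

Biased walk: p = 5/6, q = 1/6, r = q/p = 1/5
Gambler's ruin: P(hit 7 before 0 | start at 3) = (1 - r^a)/(1 - r^N)
r^3 = 1/125; r^7 = 1/78125
P = (1 - 1/125) / (1 - 1/78125) = 124/125 / 78124/78125 = 19375/19531

Answer: 19375/19531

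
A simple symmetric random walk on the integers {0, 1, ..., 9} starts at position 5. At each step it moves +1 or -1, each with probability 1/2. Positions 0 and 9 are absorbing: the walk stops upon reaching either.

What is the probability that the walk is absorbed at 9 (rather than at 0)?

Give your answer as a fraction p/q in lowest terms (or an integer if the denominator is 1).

Symmetric walk (p = 1/2): the harmonic-function argument gives P(hit 9 before 0 | start at 5) = a/N.
P = 5/9 = 5/9

Answer: 5/9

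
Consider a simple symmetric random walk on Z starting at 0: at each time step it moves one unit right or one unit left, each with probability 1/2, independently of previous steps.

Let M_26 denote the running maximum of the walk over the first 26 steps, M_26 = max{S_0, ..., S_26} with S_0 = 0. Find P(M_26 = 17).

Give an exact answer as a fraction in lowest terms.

Let M_26 = max(S_0,...,S_26). Use the reflection principle: for j ≥ 1, #{paths with M_26 ≥ j} = #{S_26 ≥ j} + #{S_26 ≥ j+1}.
By reflection, #{M_26 ≥ 17} = #{S_26 ≥ 17} + #{S_26 ≥ 18} = 17902 + 17902 = 35804.
#{M_26 ≥ 18} = #{S_26 ≥ 18} + #{S_26 ≥ 19} = 17902 + 2952 = 20854.
#{M_26 = 17} = 35804 - 20854 = 14950.
P(M_26 = 17) = 14950/67108864 = 7475/33554432

Answer: 7475/33554432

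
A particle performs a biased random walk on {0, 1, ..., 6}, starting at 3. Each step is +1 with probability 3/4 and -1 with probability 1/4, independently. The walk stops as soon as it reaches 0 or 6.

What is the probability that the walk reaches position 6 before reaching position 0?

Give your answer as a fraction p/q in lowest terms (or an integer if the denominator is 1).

Answer: 27/28

Derivation:
Biased walk: p = 3/4, q = 1/4, r = q/p = 1/3
Gambler's ruin: P(hit 6 before 0 | start at 3) = (1 - r^a)/(1 - r^N)
r^3 = 1/27; r^6 = 1/729
P = (1 - 1/27) / (1 - 1/729) = 26/27 / 728/729 = 27/28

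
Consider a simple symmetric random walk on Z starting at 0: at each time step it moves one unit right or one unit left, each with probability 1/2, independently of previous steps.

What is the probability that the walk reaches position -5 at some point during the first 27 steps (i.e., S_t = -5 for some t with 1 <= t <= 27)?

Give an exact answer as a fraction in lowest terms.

Answer: 46295513/134217728

Derivation:
Count via complement. Let g(t,s) = #length-t paths at position s with S_1..S_t all ≠ -5.
g(t,s) = g(t-1,s-1) + g(t-1,s+1) for s ≠ -5; g(t,-5) = 0.
t=0: g(0,0)=1
t=1: g(1,-1)=1 g(1,1)=1
t=2: g(2,-2)=1 g(2,0)=2 g(2,2)=1
t=3: g(3,-3)=1 g(3,-1)=3 g(3,1)=3 g(3,3)=1
t=4: g(4,-4)=1 g(4,-2)=4 g(4,0)=6 g(4,2)=4 g(4,4)=1
t=5: g(5,-3)=5 g(5,-1)=10 g(5,1)=10 g(5,3)=5 g(5,5)=1
t=6: g(6,-4)=5 g(6,-2)=15 g(6,0)=20 g(6,2)=15 g(6,4)=6 g(6,6)=1
t=7: g(7,-3)=20 g(7,-1)=35 g(7,1)=35 g(7,3)=21 g(7,5)=7 g(7,7)=1
t=8: g(8,-4)=20 g(8,-2)=55 g(8,0)=70 g(8,2)=56 g(8,4)=28 g(8,6)=8 g(8,8)=1
t=9: g(9,-3)=75 g(9,-1)=125 g(9,1)=126 g(9,3)=84 g(9,5)=36 g(9,7)=9 g(9,9)=1
t=10: g(10,-4)=75 g(10,-2)=200 g(10,0)=251 g(10,2)=210 g(10,4)=120 g(10,6)=45 g(10,8)=10 g(10,10)=1
t=11: g(11,-3)=275 g(11,-1)=451 g(11,1)=461 g(11,3)=330 g(11,5)=165 g(11,7)=55 g(11,9)=11 g(11,11)=1
t=12: g(12,-4)=275 g(12,-2)=726 g(12,0)=912 g(12,2)=791 g(12,4)=495 g(12,6)=220 g(12,8)=66 g(12,10)=12 g(12,12)=1
t=13: g(13,-3)=1001 g(13,-1)=1638 g(13,1)=1703 g(13,3)=1286 g(13,5)=715 g(13,7)=286 g(13,9)=78 g(13,11)=13 g(13,13)=1
t=14: g(14,-4)=1001 g(14,-2)=2639 g(14,0)=3341 g(14,2)=2989 g(14,4)=2001 g(14,6)=1001 g(14,8)=364 g(14,10)=91 g(14,12)=14 g(14,14)=1
t=15: g(15,-3)=3640 g(15,-1)=5980 g(15,1)=6330 g(15,3)=4990 g(15,5)=3002 g(15,7)=1365 g(15,9)=455 g(15,11)=105 g(15,13)=15 g(15,15)=1
t=16: g(16,-4)=3640 g(16,-2)=9620 g(16,0)=12310 g(16,2)=11320 g(16,4)=7992 g(16,6)=4367 g(16,8)=1820 g(16,10)=560 g(16,12)=120 g(16,14)=16 g(16,16)=1
t=17: g(17,-3)=13260 g(17,-1)=21930 g(17,1)=23630 g(17,3)=19312 g(17,5)=12359 g(17,7)=6187 g(17,9)=2380 g(17,11)=680 g(17,13)=136 g(17,15)=17 g(17,17)=1
t=18: g(18,-4)=13260 g(18,-2)=35190 g(18,0)=45560 g(18,2)=42942 g(18,4)=31671 g(18,6)=18546 g(18,8)=8567 g(18,10)=3060 g(18,12)=816 g(18,14)=153 g(18,16)=18 g(18,18)=1
t=19: g(19,-3)=48450 g(19,-1)=80750 g(19,1)=88502 g(19,3)=74613 g(19,5)=50217 g(19,7)=27113 g(19,9)=11627 g(19,11)=3876 g(19,13)=969 g(19,15)=171 g(19,17)=19 g(19,19)=1
t=20: g(20,-4)=48450 g(20,-2)=129200 g(20,0)=169252 g(20,2)=163115 g(20,4)=124830 g(20,6)=77330 g(20,8)=38740 g(20,10)=15503 g(20,12)=4845 g(20,14)=1140 g(20,16)=190 g(20,18)=20 g(20,20)=1
t=21: g(21,-3)=177650 g(21,-1)=298452 g(21,1)=332367 g(21,3)=287945 g(21,5)=202160 g(21,7)=116070 g(21,9)=54243 g(21,11)=20348 g(21,13)=5985 g(21,15)=1330 g(21,17)=210 g(21,19)=21 g(21,21)=1
t=22: g(22,-4)=177650 g(22,-2)=476102 g(22,0)=630819 g(22,2)=620312 g(22,4)=490105 g(22,6)=318230 g(22,8)=170313 g(22,10)=74591 g(22,12)=26333 g(22,14)=7315 g(22,16)=1540 g(22,18)=231 g(22,20)=22 g(22,22)=1
t=23: g(23,-3)=653752 g(23,-1)=1106921 g(23,1)=1251131 g(23,3)=1110417 g(23,5)=808335 g(23,7)=488543 g(23,9)=244904 g(23,11)=100924 g(23,13)=33648 g(23,15)=8855 g(23,17)=1771 g(23,19)=253 g(23,21)=23 g(23,23)=1
t=24: g(24,-4)=653752 g(24,-2)=1760673 g(24,0)=2358052 g(24,2)=2361548 g(24,4)=1918752 g(24,6)=1296878 g(24,8)=733447 g(24,10)=345828 g(24,12)=134572 g(24,14)=42503 g(24,16)=10626 g(24,18)=2024 g(24,20)=276 g(24,22)=24 g(24,24)=1
t=25: g(25,-3)=2414425 g(25,-1)=4118725 g(25,1)=4719600 g(25,3)=4280300 g(25,5)=3215630 g(25,7)=2030325 g(25,9)=1079275 g(25,11)=480400 g(25,13)=177075 g(25,15)=53129 g(25,17)=12650 g(25,19)=2300 g(25,21)=300 g(25,23)=25 g(25,25)=1
t=26: g(26,-4)=2414425 g(26,-2)=6533150 g(26,0)=8838325 g(26,2)=8999900 g(26,4)=7495930 g(26,6)=5245955 g(26,8)=3109600 g(26,10)=1559675 g(26,12)=657475 g(26,14)=230204 g(26,16)=65779 g(26,18)=14950 g(26,20)=2600 g(26,22)=325 g(26,24)=26 g(26,26)=1
t=27: g(27,-3)=8947575 g(27,-1)=15371475 g(27,1)=17838225 g(27,3)=16495830 g(27,5)=12741885 g(27,7)=8355555 g(27,9)=4669275 g(27,11)=2217150 g(27,13)=887679 g(27,15)=295983 g(27,17)=80729 g(27,19)=17550 g(27,21)=2925 g(27,23)=351 g(27,25)=27 g(27,27)=1
Paths never hitting -5: Σ_s g(27,s) = 87922215
Paths hitting -5: 2^27 - 87922215 = 46295513
P = 46295513/134217728 = 46295513/134217728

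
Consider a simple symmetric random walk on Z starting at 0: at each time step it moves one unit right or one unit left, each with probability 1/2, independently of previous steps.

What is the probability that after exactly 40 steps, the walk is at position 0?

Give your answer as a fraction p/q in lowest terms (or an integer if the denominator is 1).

Answer: 34461632205/274877906944

Derivation:
To return to 0 after 40 steps: need exactly 20 steps of +1 and 20 of -1.
Favorable paths: C(40,20) = 137846528820
Total paths: 2^40 = 1099511627776
P = 137846528820/1099511627776 = 34461632205/274877906944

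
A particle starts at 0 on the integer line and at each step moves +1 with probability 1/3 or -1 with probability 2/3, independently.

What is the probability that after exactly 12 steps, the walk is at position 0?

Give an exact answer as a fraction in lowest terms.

Answer: 19712/177147

Derivation:
To be at 0 after 12 steps: need exactly 6 steps of +1 and 6 of -1.
Number of such sequences: C(12,6) = 924
Each has probability (1/3)^6 · (2/3)^6 = 64/531441
P = 924 · 64/531441 = 19712/177147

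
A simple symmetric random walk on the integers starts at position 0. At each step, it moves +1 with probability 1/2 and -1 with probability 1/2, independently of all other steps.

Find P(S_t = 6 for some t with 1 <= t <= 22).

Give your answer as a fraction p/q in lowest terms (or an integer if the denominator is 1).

Answer: 440485/2097152

Derivation:
Count via complement. Let g(t,s) = #length-t paths at position s with S_1..S_t all ≠ 6.
g(t,s) = g(t-1,s-1) + g(t-1,s+1) for s ≠ 6; g(t,6) = 0.
t=0: g(0,0)=1
t=1: g(1,-1)=1 g(1,1)=1
t=2: g(2,-2)=1 g(2,0)=2 g(2,2)=1
t=3: g(3,-3)=1 g(3,-1)=3 g(3,1)=3 g(3,3)=1
t=4: g(4,-4)=1 g(4,-2)=4 g(4,0)=6 g(4,2)=4 g(4,4)=1
t=5: g(5,-5)=1 g(5,-3)=5 g(5,-1)=10 g(5,1)=10 g(5,3)=5 g(5,5)=1
t=6: g(6,-6)=1 g(6,-4)=6 g(6,-2)=15 g(6,0)=20 g(6,2)=15 g(6,4)=6
t=7: g(7,-7)=1 g(7,-5)=7 g(7,-3)=21 g(7,-1)=35 g(7,1)=35 g(7,3)=21 g(7,5)=6
t=8: g(8,-8)=1 g(8,-6)=8 g(8,-4)=28 g(8,-2)=56 g(8,0)=70 g(8,2)=56 g(8,4)=27
t=9: g(9,-9)=1 g(9,-7)=9 g(9,-5)=36 g(9,-3)=84 g(9,-1)=126 g(9,1)=126 g(9,3)=83 g(9,5)=27
t=10: g(10,-10)=1 g(10,-8)=10 g(10,-6)=45 g(10,-4)=120 g(10,-2)=210 g(10,0)=252 g(10,2)=209 g(10,4)=110
t=11: g(11,-11)=1 g(11,-9)=11 g(11,-7)=55 g(11,-5)=165 g(11,-3)=330 g(11,-1)=462 g(11,1)=461 g(11,3)=319 g(11,5)=110
t=12: g(12,-12)=1 g(12,-10)=12 g(12,-8)=66 g(12,-6)=220 g(12,-4)=495 g(12,-2)=792 g(12,0)=923 g(12,2)=780 g(12,4)=429
t=13: g(13,-13)=1 g(13,-11)=13 g(13,-9)=78 g(13,-7)=286 g(13,-5)=715 g(13,-3)=1287 g(13,-1)=1715 g(13,1)=1703 g(13,3)=1209 g(13,5)=429
t=14: g(14,-14)=1 g(14,-12)=14 g(14,-10)=91 g(14,-8)=364 g(14,-6)=1001 g(14,-4)=2002 g(14,-2)=3002 g(14,0)=3418 g(14,2)=2912 g(14,4)=1638
t=15: g(15,-15)=1 g(15,-13)=15 g(15,-11)=105 g(15,-9)=455 g(15,-7)=1365 g(15,-5)=3003 g(15,-3)=5004 g(15,-1)=6420 g(15,1)=6330 g(15,3)=4550 g(15,5)=1638
t=16: g(16,-16)=1 g(16,-14)=16 g(16,-12)=120 g(16,-10)=560 g(16,-8)=1820 g(16,-6)=4368 g(16,-4)=8007 g(16,-2)=11424 g(16,0)=12750 g(16,2)=10880 g(16,4)=6188
t=17: g(17,-17)=1 g(17,-15)=17 g(17,-13)=136 g(17,-11)=680 g(17,-9)=2380 g(17,-7)=6188 g(17,-5)=12375 g(17,-3)=19431 g(17,-1)=24174 g(17,1)=23630 g(17,3)=17068 g(17,5)=6188
t=18: g(18,-18)=1 g(18,-16)=18 g(18,-14)=153 g(18,-12)=816 g(18,-10)=3060 g(18,-8)=8568 g(18,-6)=18563 g(18,-4)=31806 g(18,-2)=43605 g(18,0)=47804 g(18,2)=40698 g(18,4)=23256
t=19: g(19,-19)=1 g(19,-17)=19 g(19,-15)=171 g(19,-13)=969 g(19,-11)=3876 g(19,-9)=11628 g(19,-7)=27131 g(19,-5)=50369 g(19,-3)=75411 g(19,-1)=91409 g(19,1)=88502 g(19,3)=63954 g(19,5)=23256
t=20: g(20,-20)=1 g(20,-18)=20 g(20,-16)=190 g(20,-14)=1140 g(20,-12)=4845 g(20,-10)=15504 g(20,-8)=38759 g(20,-6)=77500 g(20,-4)=125780 g(20,-2)=166820 g(20,0)=179911 g(20,2)=152456 g(20,4)=87210
t=21: g(21,-21)=1 g(21,-19)=21 g(21,-17)=210 g(21,-15)=1330 g(21,-13)=5985 g(21,-11)=20349 g(21,-9)=54263 g(21,-7)=116259 g(21,-5)=203280 g(21,-3)=292600 g(21,-1)=346731 g(21,1)=332367 g(21,3)=239666 g(21,5)=87210
t=22: g(22,-22)=1 g(22,-20)=22 g(22,-18)=231 g(22,-16)=1540 g(22,-14)=7315 g(22,-12)=26334 g(22,-10)=74612 g(22,-8)=170522 g(22,-6)=319539 g(22,-4)=495880 g(22,-2)=639331 g(22,0)=679098 g(22,2)=572033 g(22,4)=326876
Paths never hitting 6: Σ_s g(22,s) = 3313334
Paths hitting 6: 2^22 - 3313334 = 880970
P = 880970/4194304 = 440485/2097152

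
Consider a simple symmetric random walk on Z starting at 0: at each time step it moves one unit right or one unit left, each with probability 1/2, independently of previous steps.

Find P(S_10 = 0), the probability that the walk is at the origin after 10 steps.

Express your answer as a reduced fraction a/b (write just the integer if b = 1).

Answer: 63/256

Derivation:
To return to 0 after 10 steps: need exactly 5 steps of +1 and 5 of -1.
Favorable paths: C(10,5) = 252
Total paths: 2^10 = 1024
P = 252/1024 = 63/256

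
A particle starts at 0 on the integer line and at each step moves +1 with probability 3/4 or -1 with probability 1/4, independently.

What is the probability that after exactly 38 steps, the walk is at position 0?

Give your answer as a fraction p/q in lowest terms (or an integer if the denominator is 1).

To be at 0 after 38 steps: need exactly 19 steps of +1 and 19 of -1.
Number of such sequences: C(38,19) = 35345263800
Each has probability (3/4)^19 · (1/4)^19 = 1162261467/75557863725914323419136
P = 35345263800 · 1162261467/75557863725914323419136 = 5135054769461249325/9444732965739290427392

Answer: 5135054769461249325/9444732965739290427392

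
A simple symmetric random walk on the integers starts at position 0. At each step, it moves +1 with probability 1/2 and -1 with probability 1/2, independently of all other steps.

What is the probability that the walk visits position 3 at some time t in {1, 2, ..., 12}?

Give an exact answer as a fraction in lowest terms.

Answer: 397/1024

Derivation:
Count via complement. Let g(t,s) = #length-t paths at position s with S_1..S_t all ≠ 3.
g(t,s) = g(t-1,s-1) + g(t-1,s+1) for s ≠ 3; g(t,3) = 0.
t=0: g(0,0)=1
t=1: g(1,-1)=1 g(1,1)=1
t=2: g(2,-2)=1 g(2,0)=2 g(2,2)=1
t=3: g(3,-3)=1 g(3,-1)=3 g(3,1)=3
t=4: g(4,-4)=1 g(4,-2)=4 g(4,0)=6 g(4,2)=3
t=5: g(5,-5)=1 g(5,-3)=5 g(5,-1)=10 g(5,1)=9
t=6: g(6,-6)=1 g(6,-4)=6 g(6,-2)=15 g(6,0)=19 g(6,2)=9
t=7: g(7,-7)=1 g(7,-5)=7 g(7,-3)=21 g(7,-1)=34 g(7,1)=28
t=8: g(8,-8)=1 g(8,-6)=8 g(8,-4)=28 g(8,-2)=55 g(8,0)=62 g(8,2)=28
t=9: g(9,-9)=1 g(9,-7)=9 g(9,-5)=36 g(9,-3)=83 g(9,-1)=117 g(9,1)=90
t=10: g(10,-10)=1 g(10,-8)=10 g(10,-6)=45 g(10,-4)=119 g(10,-2)=200 g(10,0)=207 g(10,2)=90
t=11: g(11,-11)=1 g(11,-9)=11 g(11,-7)=55 g(11,-5)=164 g(11,-3)=319 g(11,-1)=407 g(11,1)=297
t=12: g(12,-12)=1 g(12,-10)=12 g(12,-8)=66 g(12,-6)=219 g(12,-4)=483 g(12,-2)=726 g(12,0)=704 g(12,2)=297
Paths never hitting 3: Σ_s g(12,s) = 2508
Paths hitting 3: 2^12 - 2508 = 1588
P = 1588/4096 = 397/1024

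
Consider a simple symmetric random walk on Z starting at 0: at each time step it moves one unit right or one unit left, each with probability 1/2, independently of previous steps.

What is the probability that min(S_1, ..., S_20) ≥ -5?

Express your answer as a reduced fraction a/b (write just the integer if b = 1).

Answer: 106267/131072

Derivation:
Let f(t,s) = #length-t paths at position s with S_1..S_t all ≥ -5.
f(t,s) = f(t-1,s-1) + f(t-1,s+1) for s ≥ -5; f(t,s) = 0 for s < -5.
t=0: f(0,0)=1
t=1: f(1,-1)=1 f(1,1)=1
t=2: f(2,-2)=1 f(2,0)=2 f(2,2)=1
t=3: f(3,-3)=1 f(3,-1)=3 f(3,1)=3 f(3,3)=1
t=4: f(4,-4)=1 f(4,-2)=4 f(4,0)=6 f(4,2)=4 f(4,4)=1
t=5: f(5,-5)=1 f(5,-3)=5 f(5,-1)=10 f(5,1)=10 f(5,3)=5 f(5,5)=1
t=6: f(6,-4)=6 f(6,-2)=15 f(6,0)=20 f(6,2)=15 f(6,4)=6 f(6,6)=1
t=7: f(7,-5)=6 f(7,-3)=21 f(7,-1)=35 f(7,1)=35 f(7,3)=21 f(7,5)=7 f(7,7)=1
t=8: f(8,-4)=27 f(8,-2)=56 f(8,0)=70 f(8,2)=56 f(8,4)=28 f(8,6)=8 f(8,8)=1
t=9: f(9,-5)=27 f(9,-3)=83 f(9,-1)=126 f(9,1)=126 f(9,3)=84 f(9,5)=36 f(9,7)=9 f(9,9)=1
t=10: f(10,-4)=110 f(10,-2)=209 f(10,0)=252 f(10,2)=210 f(10,4)=120 f(10,6)=45 f(10,8)=10 f(10,10)=1
t=11: f(11,-5)=110 f(11,-3)=319 f(11,-1)=461 f(11,1)=462 f(11,3)=330 f(11,5)=165 f(11,7)=55 f(11,9)=11 f(11,11)=1
t=12: f(12,-4)=429 f(12,-2)=780 f(12,0)=923 f(12,2)=792 f(12,4)=495 f(12,6)=220 f(12,8)=66 f(12,10)=12 f(12,12)=1
t=13: f(13,-5)=429 f(13,-3)=1209 f(13,-1)=1703 f(13,1)=1715 f(13,3)=1287 f(13,5)=715 f(13,7)=286 f(13,9)=78 f(13,11)=13 f(13,13)=1
t=14: f(14,-4)=1638 f(14,-2)=2912 f(14,0)=3418 f(14,2)=3002 f(14,4)=2002 f(14,6)=1001 f(14,8)=364 f(14,10)=91 f(14,12)=14 f(14,14)=1
t=15: f(15,-5)=1638 f(15,-3)=4550 f(15,-1)=6330 f(15,1)=6420 f(15,3)=5004 f(15,5)=3003 f(15,7)=1365 f(15,9)=455 f(15,11)=105 f(15,13)=15 f(15,15)=1
t=16: f(16,-4)=6188 f(16,-2)=10880 f(16,0)=12750 f(16,2)=11424 f(16,4)=8007 f(16,6)=4368 f(16,8)=1820 f(16,10)=560 f(16,12)=120 f(16,14)=16 f(16,16)=1
t=17: f(17,-5)=6188 f(17,-3)=17068 f(17,-1)=23630 f(17,1)=24174 f(17,3)=19431 f(17,5)=12375 f(17,7)=6188 f(17,9)=2380 f(17,11)=680 f(17,13)=136 f(17,15)=17 f(17,17)=1
t=18: f(18,-4)=23256 f(18,-2)=40698 f(18,0)=47804 f(18,2)=43605 f(18,4)=31806 f(18,6)=18563 f(18,8)=8568 f(18,10)=3060 f(18,12)=816 f(18,14)=153 f(18,16)=18 f(18,18)=1
t=19: f(19,-5)=23256 f(19,-3)=63954 f(19,-1)=88502 f(19,1)=91409 f(19,3)=75411 f(19,5)=50369 f(19,7)=27131 f(19,9)=11628 f(19,11)=3876 f(19,13)=969 f(19,15)=171 f(19,17)=19 f(19,19)=1
t=20: f(20,-4)=87210 f(20,-2)=152456 f(20,0)=179911 f(20,2)=166820 f(20,4)=125780 f(20,6)=77500 f(20,8)=38759 f(20,10)=15504 f(20,12)=4845 f(20,14)=1140 f(20,16)=190 f(20,18)=20 f(20,20)=1
Σ_s f(20,s) = 850136
P = 850136/1048576 = 106267/131072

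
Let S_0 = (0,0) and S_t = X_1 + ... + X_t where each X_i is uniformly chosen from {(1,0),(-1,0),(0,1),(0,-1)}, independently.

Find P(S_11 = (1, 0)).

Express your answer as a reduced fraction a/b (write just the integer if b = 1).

Let h be the number of horizontal steps (so 11-h are vertical). To end at (1,0) need (h+1)/2 right-steps and ((11-h)+0)/2 up-steps.
Sum over h with 1 ≤ h ≤ 11, h ≡ 1 (mod 2), 11-h ≡ 0 (mod 2):
h=1: C(11,1)·C(1,1)·C(10,5) = 11·1·252 = 2772
h=3: C(11,3)·C(3,2)·C(8,4) = 165·3·70 = 34650
h=5: C(11,5)·C(5,3)·C(6,3) = 462·10·20 = 92400
h=7: C(11,7)·C(7,4)·C(4,2) = 330·35·6 = 69300
h=9: C(11,9)·C(9,5)·C(2,1) = 55·126·2 = 13860
h=11: C(11,11)·C(11,6)·C(0,0) = 1·462·1 = 462
Total favorable: 213444
Total paths: 4^11 = 4194304
P = 213444/4194304 = 53361/1048576

Answer: 53361/1048576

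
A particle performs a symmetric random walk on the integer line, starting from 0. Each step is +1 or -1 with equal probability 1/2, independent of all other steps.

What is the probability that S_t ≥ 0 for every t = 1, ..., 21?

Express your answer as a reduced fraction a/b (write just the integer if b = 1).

Answer: 88179/524288

Derivation:
Let f(t,s) = #length-t paths at position s with S_1..S_t all ≥ 0.
f(t,s) = f(t-1,s-1) + f(t-1,s+1) for s ≥ 0; f(t,s) = 0 for s < 0.
t=0: f(0,0)=1
t=1: f(1,1)=1
t=2: f(2,0)=1 f(2,2)=1
t=3: f(3,1)=2 f(3,3)=1
t=4: f(4,0)=2 f(4,2)=3 f(4,4)=1
t=5: f(5,1)=5 f(5,3)=4 f(5,5)=1
t=6: f(6,0)=5 f(6,2)=9 f(6,4)=5 f(6,6)=1
t=7: f(7,1)=14 f(7,3)=14 f(7,5)=6 f(7,7)=1
t=8: f(8,0)=14 f(8,2)=28 f(8,4)=20 f(8,6)=7 f(8,8)=1
t=9: f(9,1)=42 f(9,3)=48 f(9,5)=27 f(9,7)=8 f(9,9)=1
t=10: f(10,0)=42 f(10,2)=90 f(10,4)=75 f(10,6)=35 f(10,8)=9 f(10,10)=1
t=11: f(11,1)=132 f(11,3)=165 f(11,5)=110 f(11,7)=44 f(11,9)=10 f(11,11)=1
t=12: f(12,0)=132 f(12,2)=297 f(12,4)=275 f(12,6)=154 f(12,8)=54 f(12,10)=11 f(12,12)=1
t=13: f(13,1)=429 f(13,3)=572 f(13,5)=429 f(13,7)=208 f(13,9)=65 f(13,11)=12 f(13,13)=1
t=14: f(14,0)=429 f(14,2)=1001 f(14,4)=1001 f(14,6)=637 f(14,8)=273 f(14,10)=77 f(14,12)=13 f(14,14)=1
t=15: f(15,1)=1430 f(15,3)=2002 f(15,5)=1638 f(15,7)=910 f(15,9)=350 f(15,11)=90 f(15,13)=14 f(15,15)=1
t=16: f(16,0)=1430 f(16,2)=3432 f(16,4)=3640 f(16,6)=2548 f(16,8)=1260 f(16,10)=440 f(16,12)=104 f(16,14)=15 f(16,16)=1
t=17: f(17,1)=4862 f(17,3)=7072 f(17,5)=6188 f(17,7)=3808 f(17,9)=1700 f(17,11)=544 f(17,13)=119 f(17,15)=16 f(17,17)=1
t=18: f(18,0)=4862 f(18,2)=11934 f(18,4)=13260 f(18,6)=9996 f(18,8)=5508 f(18,10)=2244 f(18,12)=663 f(18,14)=135 f(18,16)=17 f(18,18)=1
t=19: f(19,1)=16796 f(19,3)=25194 f(19,5)=23256 f(19,7)=15504 f(19,9)=7752 f(19,11)=2907 f(19,13)=798 f(19,15)=152 f(19,17)=18 f(19,19)=1
t=20: f(20,0)=16796 f(20,2)=41990 f(20,4)=48450 f(20,6)=38760 f(20,8)=23256 f(20,10)=10659 f(20,12)=3705 f(20,14)=950 f(20,16)=170 f(20,18)=19 f(20,20)=1
t=21: f(21,1)=58786 f(21,3)=90440 f(21,5)=87210 f(21,7)=62016 f(21,9)=33915 f(21,11)=14364 f(21,13)=4655 f(21,15)=1120 f(21,17)=189 f(21,19)=20 f(21,21)=1
Σ_s f(21,s) = 352716
P = 352716/2097152 = 88179/524288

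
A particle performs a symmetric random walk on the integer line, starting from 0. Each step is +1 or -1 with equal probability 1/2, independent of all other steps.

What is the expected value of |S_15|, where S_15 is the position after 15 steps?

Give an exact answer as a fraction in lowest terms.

Answer: 6435/2048

Derivation:
S_15 takes values m ≡ 1 (mod 2) with |m| ≤ 15; P(S_15=m) = C(15,(15+m)/2)/2^15.
Total paths: 2^15 = 32768
Distribution: P(S=-15)=1/32768, P(S=-13)=15/32768, P(S=-11)=105/32768, P(S=-9)=455/32768, P(S=-7)=1365/32768, P(S=-5)=3003/32768, P(S=-3)=5005/32768, P(S=-1)=6435/32768, P(S=1)=6435/32768, P(S=3)=5005/32768, P(S=5)=3003/32768, P(S=7)=1365/32768, P(S=9)=455/32768, P(S=11)=105/32768, P(S=13)=15/32768, P(S=15)=1/32768
E[|S_15|] = Σ_m |m|·P(S_15=m) = 102960/32768 = 6435/2048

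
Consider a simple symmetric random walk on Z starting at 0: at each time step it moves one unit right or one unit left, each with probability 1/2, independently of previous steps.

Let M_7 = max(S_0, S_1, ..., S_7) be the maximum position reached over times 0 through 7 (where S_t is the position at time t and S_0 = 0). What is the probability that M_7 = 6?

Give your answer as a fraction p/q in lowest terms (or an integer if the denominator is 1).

Let M_7 = max(S_0,...,S_7). Use the reflection principle: for j ≥ 1, #{paths with M_7 ≥ j} = #{S_7 ≥ j} + #{S_7 ≥ j+1}.
By reflection, #{M_7 ≥ 6} = #{S_7 ≥ 6} + #{S_7 ≥ 7} = 1 + 1 = 2.
#{M_7 ≥ 7} = #{S_7 ≥ 7} + #{S_7 ≥ 8} = 1 + 0 = 1.
#{M_7 = 6} = 2 - 1 = 1.
P(M_7 = 6) = 1/128 = 1/128

Answer: 1/128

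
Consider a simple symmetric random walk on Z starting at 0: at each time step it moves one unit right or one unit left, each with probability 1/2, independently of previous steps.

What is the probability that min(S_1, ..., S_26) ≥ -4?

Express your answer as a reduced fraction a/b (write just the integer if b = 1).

Answer: 705755/1048576

Derivation:
Let f(t,s) = #length-t paths at position s with S_1..S_t all ≥ -4.
f(t,s) = f(t-1,s-1) + f(t-1,s+1) for s ≥ -4; f(t,s) = 0 for s < -4.
t=0: f(0,0)=1
t=1: f(1,-1)=1 f(1,1)=1
t=2: f(2,-2)=1 f(2,0)=2 f(2,2)=1
t=3: f(3,-3)=1 f(3,-1)=3 f(3,1)=3 f(3,3)=1
t=4: f(4,-4)=1 f(4,-2)=4 f(4,0)=6 f(4,2)=4 f(4,4)=1
t=5: f(5,-3)=5 f(5,-1)=10 f(5,1)=10 f(5,3)=5 f(5,5)=1
t=6: f(6,-4)=5 f(6,-2)=15 f(6,0)=20 f(6,2)=15 f(6,4)=6 f(6,6)=1
t=7: f(7,-3)=20 f(7,-1)=35 f(7,1)=35 f(7,3)=21 f(7,5)=7 f(7,7)=1
t=8: f(8,-4)=20 f(8,-2)=55 f(8,0)=70 f(8,2)=56 f(8,4)=28 f(8,6)=8 f(8,8)=1
t=9: f(9,-3)=75 f(9,-1)=125 f(9,1)=126 f(9,3)=84 f(9,5)=36 f(9,7)=9 f(9,9)=1
t=10: f(10,-4)=75 f(10,-2)=200 f(10,0)=251 f(10,2)=210 f(10,4)=120 f(10,6)=45 f(10,8)=10 f(10,10)=1
t=11: f(11,-3)=275 f(11,-1)=451 f(11,1)=461 f(11,3)=330 f(11,5)=165 f(11,7)=55 f(11,9)=11 f(11,11)=1
t=12: f(12,-4)=275 f(12,-2)=726 f(12,0)=912 f(12,2)=791 f(12,4)=495 f(12,6)=220 f(12,8)=66 f(12,10)=12 f(12,12)=1
t=13: f(13,-3)=1001 f(13,-1)=1638 f(13,1)=1703 f(13,3)=1286 f(13,5)=715 f(13,7)=286 f(13,9)=78 f(13,11)=13 f(13,13)=1
t=14: f(14,-4)=1001 f(14,-2)=2639 f(14,0)=3341 f(14,2)=2989 f(14,4)=2001 f(14,6)=1001 f(14,8)=364 f(14,10)=91 f(14,12)=14 f(14,14)=1
t=15: f(15,-3)=3640 f(15,-1)=5980 f(15,1)=6330 f(15,3)=4990 f(15,5)=3002 f(15,7)=1365 f(15,9)=455 f(15,11)=105 f(15,13)=15 f(15,15)=1
t=16: f(16,-4)=3640 f(16,-2)=9620 f(16,0)=12310 f(16,2)=11320 f(16,4)=7992 f(16,6)=4367 f(16,8)=1820 f(16,10)=560 f(16,12)=120 f(16,14)=16 f(16,16)=1
t=17: f(17,-3)=13260 f(17,-1)=21930 f(17,1)=23630 f(17,3)=19312 f(17,5)=12359 f(17,7)=6187 f(17,9)=2380 f(17,11)=680 f(17,13)=136 f(17,15)=17 f(17,17)=1
t=18: f(18,-4)=13260 f(18,-2)=35190 f(18,0)=45560 f(18,2)=42942 f(18,4)=31671 f(18,6)=18546 f(18,8)=8567 f(18,10)=3060 f(18,12)=816 f(18,14)=153 f(18,16)=18 f(18,18)=1
t=19: f(19,-3)=48450 f(19,-1)=80750 f(19,1)=88502 f(19,3)=74613 f(19,5)=50217 f(19,7)=27113 f(19,9)=11627 f(19,11)=3876 f(19,13)=969 f(19,15)=171 f(19,17)=19 f(19,19)=1
t=20: f(20,-4)=48450 f(20,-2)=129200 f(20,0)=169252 f(20,2)=163115 f(20,4)=124830 f(20,6)=77330 f(20,8)=38740 f(20,10)=15503 f(20,12)=4845 f(20,14)=1140 f(20,16)=190 f(20,18)=20 f(20,20)=1
t=21: f(21,-3)=177650 f(21,-1)=298452 f(21,1)=332367 f(21,3)=287945 f(21,5)=202160 f(21,7)=116070 f(21,9)=54243 f(21,11)=20348 f(21,13)=5985 f(21,15)=1330 f(21,17)=210 f(21,19)=21 f(21,21)=1
t=22: f(22,-4)=177650 f(22,-2)=476102 f(22,0)=630819 f(22,2)=620312 f(22,4)=490105 f(22,6)=318230 f(22,8)=170313 f(22,10)=74591 f(22,12)=26333 f(22,14)=7315 f(22,16)=1540 f(22,18)=231 f(22,20)=22 f(22,22)=1
t=23: f(23,-3)=653752 f(23,-1)=1106921 f(23,1)=1251131 f(23,3)=1110417 f(23,5)=808335 f(23,7)=488543 f(23,9)=244904 f(23,11)=100924 f(23,13)=33648 f(23,15)=8855 f(23,17)=1771 f(23,19)=253 f(23,21)=23 f(23,23)=1
t=24: f(24,-4)=653752 f(24,-2)=1760673 f(24,0)=2358052 f(24,2)=2361548 f(24,4)=1918752 f(24,6)=1296878 f(24,8)=733447 f(24,10)=345828 f(24,12)=134572 f(24,14)=42503 f(24,16)=10626 f(24,18)=2024 f(24,20)=276 f(24,22)=24 f(24,24)=1
t=25: f(25,-3)=2414425 f(25,-1)=4118725 f(25,1)=4719600 f(25,3)=4280300 f(25,5)=3215630 f(25,7)=2030325 f(25,9)=1079275 f(25,11)=480400 f(25,13)=177075 f(25,15)=53129 f(25,17)=12650 f(25,19)=2300 f(25,21)=300 f(25,23)=25 f(25,25)=1
t=26: f(26,-4)=2414425 f(26,-2)=6533150 f(26,0)=8838325 f(26,2)=8999900 f(26,4)=7495930 f(26,6)=5245955 f(26,8)=3109600 f(26,10)=1559675 f(26,12)=657475 f(26,14)=230204 f(26,16)=65779 f(26,18)=14950 f(26,20)=2600 f(26,22)=325 f(26,24)=26 f(26,26)=1
Σ_s f(26,s) = 45168320
P = 45168320/67108864 = 705755/1048576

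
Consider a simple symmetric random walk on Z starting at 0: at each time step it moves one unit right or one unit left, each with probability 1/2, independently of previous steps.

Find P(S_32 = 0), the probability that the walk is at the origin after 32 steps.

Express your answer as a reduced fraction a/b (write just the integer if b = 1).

Answer: 300540195/2147483648

Derivation:
To return to 0 after 32 steps: need exactly 16 steps of +1 and 16 of -1.
Favorable paths: C(32,16) = 601080390
Total paths: 2^32 = 4294967296
P = 601080390/4294967296 = 300540195/2147483648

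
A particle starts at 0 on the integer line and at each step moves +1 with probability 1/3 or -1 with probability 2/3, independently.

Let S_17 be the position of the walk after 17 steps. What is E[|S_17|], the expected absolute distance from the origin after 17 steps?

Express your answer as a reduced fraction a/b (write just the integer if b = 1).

S_17 takes values m ≡ 1 (mod 2) with |m| ≤ 17; P(S_17=m) = C(17,(17+m)/2) · (1/3)^((17+m)/2) · (2/3)^((17-m)/2).
Distribution: P(S=-17)=131072/129140163, P(S=-15)=1114112/129140163, P(S=-13)=4456448/129140163, P(S=-11)=11141120/129140163, P(S=-9)=19496960/129140163, P(S=-7)=25346048/129140163, P(S=-5)=25346048/129140163, P(S=-3)=19914752/129140163, P(S=-1)=12446720/129140163, P(S=1)=6223360/129140163, P(S=3)=2489344/129140163, P(S=5)=792064/129140163, P(S=7)=198016/129140163, P(S=9)=38080/129140163, P(S=11)=5440/129140163, P(S=13)=544/129140163, P(S=15)=34/129140163, P(S=17)=1/129140163
E[|S_17|] = Σ_m |m|·P(S_17=m) = 85632247/14348907

Answer: 85632247/14348907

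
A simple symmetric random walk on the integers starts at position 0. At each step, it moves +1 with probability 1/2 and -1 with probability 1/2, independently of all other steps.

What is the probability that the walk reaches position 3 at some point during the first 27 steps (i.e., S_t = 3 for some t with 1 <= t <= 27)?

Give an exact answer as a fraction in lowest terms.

Count via complement. Let g(t,s) = #length-t paths at position s with S_1..S_t all ≠ 3.
g(t,s) = g(t-1,s-1) + g(t-1,s+1) for s ≠ 3; g(t,3) = 0.
t=0: g(0,0)=1
t=1: g(1,-1)=1 g(1,1)=1
t=2: g(2,-2)=1 g(2,0)=2 g(2,2)=1
t=3: g(3,-3)=1 g(3,-1)=3 g(3,1)=3
t=4: g(4,-4)=1 g(4,-2)=4 g(4,0)=6 g(4,2)=3
t=5: g(5,-5)=1 g(5,-3)=5 g(5,-1)=10 g(5,1)=9
t=6: g(6,-6)=1 g(6,-4)=6 g(6,-2)=15 g(6,0)=19 g(6,2)=9
t=7: g(7,-7)=1 g(7,-5)=7 g(7,-3)=21 g(7,-1)=34 g(7,1)=28
t=8: g(8,-8)=1 g(8,-6)=8 g(8,-4)=28 g(8,-2)=55 g(8,0)=62 g(8,2)=28
t=9: g(9,-9)=1 g(9,-7)=9 g(9,-5)=36 g(9,-3)=83 g(9,-1)=117 g(9,1)=90
t=10: g(10,-10)=1 g(10,-8)=10 g(10,-6)=45 g(10,-4)=119 g(10,-2)=200 g(10,0)=207 g(10,2)=90
t=11: g(11,-11)=1 g(11,-9)=11 g(11,-7)=55 g(11,-5)=164 g(11,-3)=319 g(11,-1)=407 g(11,1)=297
t=12: g(12,-12)=1 g(12,-10)=12 g(12,-8)=66 g(12,-6)=219 g(12,-4)=483 g(12,-2)=726 g(12,0)=704 g(12,2)=297
t=13: g(13,-13)=1 g(13,-11)=13 g(13,-9)=78 g(13,-7)=285 g(13,-5)=702 g(13,-3)=1209 g(13,-1)=1430 g(13,1)=1001
t=14: g(14,-14)=1 g(14,-12)=14 g(14,-10)=91 g(14,-8)=363 g(14,-6)=987 g(14,-4)=1911 g(14,-2)=2639 g(14,0)=2431 g(14,2)=1001
t=15: g(15,-15)=1 g(15,-13)=15 g(15,-11)=105 g(15,-9)=454 g(15,-7)=1350 g(15,-5)=2898 g(15,-3)=4550 g(15,-1)=5070 g(15,1)=3432
t=16: g(16,-16)=1 g(16,-14)=16 g(16,-12)=120 g(16,-10)=559 g(16,-8)=1804 g(16,-6)=4248 g(16,-4)=7448 g(16,-2)=9620 g(16,0)=8502 g(16,2)=3432
t=17: g(17,-17)=1 g(17,-15)=17 g(17,-13)=136 g(17,-11)=679 g(17,-9)=2363 g(17,-7)=6052 g(17,-5)=11696 g(17,-3)=17068 g(17,-1)=18122 g(17,1)=11934
t=18: g(18,-18)=1 g(18,-16)=18 g(18,-14)=153 g(18,-12)=815 g(18,-10)=3042 g(18,-8)=8415 g(18,-6)=17748 g(18,-4)=28764 g(18,-2)=35190 g(18,0)=30056 g(18,2)=11934
t=19: g(19,-19)=1 g(19,-17)=19 g(19,-15)=171 g(19,-13)=968 g(19,-11)=3857 g(19,-9)=11457 g(19,-7)=26163 g(19,-5)=46512 g(19,-3)=63954 g(19,-1)=65246 g(19,1)=41990
t=20: g(20,-20)=1 g(20,-18)=20 g(20,-16)=190 g(20,-14)=1139 g(20,-12)=4825 g(20,-10)=15314 g(20,-8)=37620 g(20,-6)=72675 g(20,-4)=110466 g(20,-2)=129200 g(20,0)=107236 g(20,2)=41990
t=21: g(21,-21)=1 g(21,-19)=21 g(21,-17)=210 g(21,-15)=1329 g(21,-13)=5964 g(21,-11)=20139 g(21,-9)=52934 g(21,-7)=110295 g(21,-5)=183141 g(21,-3)=239666 g(21,-1)=236436 g(21,1)=149226
t=22: g(22,-22)=1 g(22,-20)=22 g(22,-18)=231 g(22,-16)=1539 g(22,-14)=7293 g(22,-12)=26103 g(22,-10)=73073 g(22,-8)=163229 g(22,-6)=293436 g(22,-4)=422807 g(22,-2)=476102 g(22,0)=385662 g(22,2)=149226
t=23: g(23,-23)=1 g(23,-21)=23 g(23,-19)=253 g(23,-17)=1770 g(23,-15)=8832 g(23,-13)=33396 g(23,-11)=99176 g(23,-9)=236302 g(23,-7)=456665 g(23,-5)=716243 g(23,-3)=898909 g(23,-1)=861764 g(23,1)=534888
t=24: g(24,-24)=1 g(24,-22)=24 g(24,-20)=276 g(24,-18)=2023 g(24,-16)=10602 g(24,-14)=42228 g(24,-12)=132572 g(24,-10)=335478 g(24,-8)=692967 g(24,-6)=1172908 g(24,-4)=1615152 g(24,-2)=1760673 g(24,0)=1396652 g(24,2)=534888
t=25: g(25,-25)=1 g(25,-23)=25 g(25,-21)=300 g(25,-19)=2299 g(25,-17)=12625 g(25,-15)=52830 g(25,-13)=174800 g(25,-11)=468050 g(25,-9)=1028445 g(25,-7)=1865875 g(25,-5)=2788060 g(25,-3)=3375825 g(25,-1)=3157325 g(25,1)=1931540
t=26: g(26,-26)=1 g(26,-24)=26 g(26,-22)=325 g(26,-20)=2599 g(26,-18)=14924 g(26,-16)=65455 g(26,-14)=227630 g(26,-12)=642850 g(26,-10)=1496495 g(26,-8)=2894320 g(26,-6)=4653935 g(26,-4)=6163885 g(26,-2)=6533150 g(26,0)=5088865 g(26,2)=1931540
t=27: g(27,-27)=1 g(27,-25)=27 g(27,-23)=351 g(27,-21)=2924 g(27,-19)=17523 g(27,-17)=80379 g(27,-15)=293085 g(27,-13)=870480 g(27,-11)=2139345 g(27,-9)=4390815 g(27,-7)=7548255 g(27,-5)=10817820 g(27,-3)=12697035 g(27,-1)=11622015 g(27,1)=7020405
Paths never hitting 3: Σ_s g(27,s) = 57500460
Paths hitting 3: 2^27 - 57500460 = 76717268
P = 76717268/134217728 = 19179317/33554432

Answer: 19179317/33554432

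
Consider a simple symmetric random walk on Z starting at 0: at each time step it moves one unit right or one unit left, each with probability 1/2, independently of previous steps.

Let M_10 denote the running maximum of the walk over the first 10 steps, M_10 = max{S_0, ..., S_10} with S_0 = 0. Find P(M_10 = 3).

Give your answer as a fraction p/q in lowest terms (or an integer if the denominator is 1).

Answer: 15/128

Derivation:
Let M_10 = max(S_0,...,S_10). Use the reflection principle: for j ≥ 1, #{paths with M_10 ≥ j} = #{S_10 ≥ j} + #{S_10 ≥ j+1}.
By reflection, #{M_10 ≥ 3} = #{S_10 ≥ 3} + #{S_10 ≥ 4} = 176 + 176 = 352.
#{M_10 ≥ 4} = #{S_10 ≥ 4} + #{S_10 ≥ 5} = 176 + 56 = 232.
#{M_10 = 3} = 352 - 232 = 120.
P(M_10 = 3) = 120/1024 = 15/128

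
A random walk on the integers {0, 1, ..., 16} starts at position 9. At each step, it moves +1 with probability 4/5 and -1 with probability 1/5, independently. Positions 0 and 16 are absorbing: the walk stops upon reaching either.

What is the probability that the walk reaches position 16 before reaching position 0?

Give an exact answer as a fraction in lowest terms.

Answer: 1431650304/1431655765

Derivation:
Biased walk: p = 4/5, q = 1/5, r = q/p = 1/4
Gambler's ruin: P(hit 16 before 0 | start at 9) = (1 - r^a)/(1 - r^N)
r^9 = 1/262144; r^16 = 1/4294967296
P = (1 - 1/262144) / (1 - 1/4294967296) = 262143/262144 / 4294967295/4294967296 = 1431650304/1431655765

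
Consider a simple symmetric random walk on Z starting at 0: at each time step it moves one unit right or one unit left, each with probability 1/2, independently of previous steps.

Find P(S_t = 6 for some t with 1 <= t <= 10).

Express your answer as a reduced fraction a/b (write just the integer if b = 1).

Answer: 67/1024

Derivation:
Count via complement. Let g(t,s) = #length-t paths at position s with S_1..S_t all ≠ 6.
g(t,s) = g(t-1,s-1) + g(t-1,s+1) for s ≠ 6; g(t,6) = 0.
t=0: g(0,0)=1
t=1: g(1,-1)=1 g(1,1)=1
t=2: g(2,-2)=1 g(2,0)=2 g(2,2)=1
t=3: g(3,-3)=1 g(3,-1)=3 g(3,1)=3 g(3,3)=1
t=4: g(4,-4)=1 g(4,-2)=4 g(4,0)=6 g(4,2)=4 g(4,4)=1
t=5: g(5,-5)=1 g(5,-3)=5 g(5,-1)=10 g(5,1)=10 g(5,3)=5 g(5,5)=1
t=6: g(6,-6)=1 g(6,-4)=6 g(6,-2)=15 g(6,0)=20 g(6,2)=15 g(6,4)=6
t=7: g(7,-7)=1 g(7,-5)=7 g(7,-3)=21 g(7,-1)=35 g(7,1)=35 g(7,3)=21 g(7,5)=6
t=8: g(8,-8)=1 g(8,-6)=8 g(8,-4)=28 g(8,-2)=56 g(8,0)=70 g(8,2)=56 g(8,4)=27
t=9: g(9,-9)=1 g(9,-7)=9 g(9,-5)=36 g(9,-3)=84 g(9,-1)=126 g(9,1)=126 g(9,3)=83 g(9,5)=27
t=10: g(10,-10)=1 g(10,-8)=10 g(10,-6)=45 g(10,-4)=120 g(10,-2)=210 g(10,0)=252 g(10,2)=209 g(10,4)=110
Paths never hitting 6: Σ_s g(10,s) = 957
Paths hitting 6: 2^10 - 957 = 67
P = 67/1024 = 67/1024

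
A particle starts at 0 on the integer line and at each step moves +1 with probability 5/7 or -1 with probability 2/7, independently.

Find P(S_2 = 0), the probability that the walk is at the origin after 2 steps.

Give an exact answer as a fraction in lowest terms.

To be at 0 after 2 steps: need exactly 1 step of +1 and 1 of -1.
Number of such sequences: C(2,1) = 2
Each has probability (5/7)^1 · (2/7)^1 = 10/49
P = 2 · 10/49 = 20/49

Answer: 20/49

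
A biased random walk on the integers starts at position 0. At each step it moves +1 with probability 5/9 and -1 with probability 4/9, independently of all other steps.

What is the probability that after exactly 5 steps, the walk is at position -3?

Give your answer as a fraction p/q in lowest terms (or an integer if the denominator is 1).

To reach position -3 after 5 steps: need 1 step of +1 and 4 steps of -1.
Number of such sequences: C(5,1) = 5
Each has probability (5/9)^1 · (4/9)^4 = 1280/59049
P = 5 · 1280/59049 = 6400/59049

Answer: 6400/59049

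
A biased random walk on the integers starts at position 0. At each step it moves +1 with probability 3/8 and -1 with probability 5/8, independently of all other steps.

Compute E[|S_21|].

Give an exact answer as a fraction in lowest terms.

S_21 takes values m ≡ 1 (mod 2) with |m| ≤ 21; P(S_21=m) = C(21,(21+m)/2) · (3/8)^((21+m)/2) · (5/8)^((21-m)/2).
Distribution: P(S=-21)=476837158203125/9223372036854775808, P(S=-19)=6008148193359375/9223372036854775808, P(S=-17)=18024444580078125/4611686018427387904, P(S=-15)=68492889404296875/4611686018427387904, P(S=-13)=369861602783203125/9223372036854775808, P(S=-11)=754517669677734375/9223372036854775808, P(S=-9)=150903533935546875/1152921504606846976, P(S=-7)=194018829345703125/1152921504606846976, P(S=-5)=814879083251953125/4611686018427387904, P(S=-3)=706228538818359375/4611686018427387904, P(S=-1)=254242273974609375/2305843009213693952, P(S=1)=152545364384765625/2305843009213693952, P(S=3)=152545364384765625/4611686018427387904, P(S=5)=63364997513671875/4611686018427387904, P(S=7)=5431285501171875/1152921504606846976, P(S=9)=1520759940328125/1152921504606846976, P(S=11)=2737367892590625/9223372036854775808, P(S=13)=483064922221875/9223372036854775808, P(S=15)=32204328148125/4611686018427387904, P(S=17)=3050936350875/4611686018427387904, P(S=19)=366112362105/9223372036854775808, P(S=21)=10460353203/9223372036854775808
E[|S_21|] = Σ_m |m|·P(S_21=m) = 1676348115486716469/288230376151711744

Answer: 1676348115486716469/288230376151711744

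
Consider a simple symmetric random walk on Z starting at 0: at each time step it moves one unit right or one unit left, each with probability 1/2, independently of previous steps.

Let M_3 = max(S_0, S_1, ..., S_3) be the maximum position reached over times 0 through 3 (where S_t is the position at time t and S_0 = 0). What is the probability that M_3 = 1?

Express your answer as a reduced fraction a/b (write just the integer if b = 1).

Let M_3 = max(S_0,...,S_3). Use the reflection principle: for j ≥ 1, #{paths with M_3 ≥ j} = #{S_3 ≥ j} + #{S_3 ≥ j+1}.
By reflection, #{M_3 ≥ 1} = #{S_3 ≥ 1} + #{S_3 ≥ 2} = 4 + 1 = 5.
#{M_3 ≥ 2} = #{S_3 ≥ 2} + #{S_3 ≥ 3} = 1 + 1 = 2.
#{M_3 = 1} = 5 - 2 = 3.
P(M_3 = 1) = 3/8 = 3/8

Answer: 3/8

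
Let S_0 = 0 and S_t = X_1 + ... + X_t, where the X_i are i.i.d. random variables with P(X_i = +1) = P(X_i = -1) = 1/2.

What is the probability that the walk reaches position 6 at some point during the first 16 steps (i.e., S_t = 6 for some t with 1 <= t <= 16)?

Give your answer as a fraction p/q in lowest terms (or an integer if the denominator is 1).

Count via complement. Let g(t,s) = #length-t paths at position s with S_1..S_t all ≠ 6.
g(t,s) = g(t-1,s-1) + g(t-1,s+1) for s ≠ 6; g(t,6) = 0.
t=0: g(0,0)=1
t=1: g(1,-1)=1 g(1,1)=1
t=2: g(2,-2)=1 g(2,0)=2 g(2,2)=1
t=3: g(3,-3)=1 g(3,-1)=3 g(3,1)=3 g(3,3)=1
t=4: g(4,-4)=1 g(4,-2)=4 g(4,0)=6 g(4,2)=4 g(4,4)=1
t=5: g(5,-5)=1 g(5,-3)=5 g(5,-1)=10 g(5,1)=10 g(5,3)=5 g(5,5)=1
t=6: g(6,-6)=1 g(6,-4)=6 g(6,-2)=15 g(6,0)=20 g(6,2)=15 g(6,4)=6
t=7: g(7,-7)=1 g(7,-5)=7 g(7,-3)=21 g(7,-1)=35 g(7,1)=35 g(7,3)=21 g(7,5)=6
t=8: g(8,-8)=1 g(8,-6)=8 g(8,-4)=28 g(8,-2)=56 g(8,0)=70 g(8,2)=56 g(8,4)=27
t=9: g(9,-9)=1 g(9,-7)=9 g(9,-5)=36 g(9,-3)=84 g(9,-1)=126 g(9,1)=126 g(9,3)=83 g(9,5)=27
t=10: g(10,-10)=1 g(10,-8)=10 g(10,-6)=45 g(10,-4)=120 g(10,-2)=210 g(10,0)=252 g(10,2)=209 g(10,4)=110
t=11: g(11,-11)=1 g(11,-9)=11 g(11,-7)=55 g(11,-5)=165 g(11,-3)=330 g(11,-1)=462 g(11,1)=461 g(11,3)=319 g(11,5)=110
t=12: g(12,-12)=1 g(12,-10)=12 g(12,-8)=66 g(12,-6)=220 g(12,-4)=495 g(12,-2)=792 g(12,0)=923 g(12,2)=780 g(12,4)=429
t=13: g(13,-13)=1 g(13,-11)=13 g(13,-9)=78 g(13,-7)=286 g(13,-5)=715 g(13,-3)=1287 g(13,-1)=1715 g(13,1)=1703 g(13,3)=1209 g(13,5)=429
t=14: g(14,-14)=1 g(14,-12)=14 g(14,-10)=91 g(14,-8)=364 g(14,-6)=1001 g(14,-4)=2002 g(14,-2)=3002 g(14,0)=3418 g(14,2)=2912 g(14,4)=1638
t=15: g(15,-15)=1 g(15,-13)=15 g(15,-11)=105 g(15,-9)=455 g(15,-7)=1365 g(15,-5)=3003 g(15,-3)=5004 g(15,-1)=6420 g(15,1)=6330 g(15,3)=4550 g(15,5)=1638
t=16: g(16,-16)=1 g(16,-14)=16 g(16,-12)=120 g(16,-10)=560 g(16,-8)=1820 g(16,-6)=4368 g(16,-4)=8007 g(16,-2)=11424 g(16,0)=12750 g(16,2)=10880 g(16,4)=6188
Paths never hitting 6: Σ_s g(16,s) = 56134
Paths hitting 6: 2^16 - 56134 = 9402
P = 9402/65536 = 4701/32768

Answer: 4701/32768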